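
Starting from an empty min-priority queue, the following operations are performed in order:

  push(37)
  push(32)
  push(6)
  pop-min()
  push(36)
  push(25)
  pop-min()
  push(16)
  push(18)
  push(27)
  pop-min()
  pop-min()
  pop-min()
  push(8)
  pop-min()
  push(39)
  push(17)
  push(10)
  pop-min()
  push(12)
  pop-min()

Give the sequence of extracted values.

insert 37 → {37}
insert 32 → {32, 37}
insert 6 → {6, 32, 37}
pop-min → 6; now {32, 37}
insert 36 → {32, 36, 37}
insert 25 → {25, 32, 36, 37}
pop-min → 25; now {32, 36, 37}
insert 16 → {16, 32, 36, 37}
insert 18 → {16, 18, 32, 36, 37}
insert 27 → {16, 18, 27, 32, 36, 37}
pop-min → 16; now {18, 27, 32, 36, 37}
pop-min → 18; now {27, 32, 36, 37}
pop-min → 27; now {32, 36, 37}
insert 8 → {8, 32, 36, 37}
pop-min → 8; now {32, 36, 37}
insert 39 → {32, 36, 37, 39}
insert 17 → {17, 32, 36, 37, 39}
insert 10 → {10, 17, 32, 36, 37, 39}
pop-min → 10; now {17, 32, 36, 37, 39}
insert 12 → {12, 17, 32, 36, 37, 39}
pop-min → 12; now {17, 32, 36, 37, 39}

[6, 25, 16, 18, 27, 8, 10, 12]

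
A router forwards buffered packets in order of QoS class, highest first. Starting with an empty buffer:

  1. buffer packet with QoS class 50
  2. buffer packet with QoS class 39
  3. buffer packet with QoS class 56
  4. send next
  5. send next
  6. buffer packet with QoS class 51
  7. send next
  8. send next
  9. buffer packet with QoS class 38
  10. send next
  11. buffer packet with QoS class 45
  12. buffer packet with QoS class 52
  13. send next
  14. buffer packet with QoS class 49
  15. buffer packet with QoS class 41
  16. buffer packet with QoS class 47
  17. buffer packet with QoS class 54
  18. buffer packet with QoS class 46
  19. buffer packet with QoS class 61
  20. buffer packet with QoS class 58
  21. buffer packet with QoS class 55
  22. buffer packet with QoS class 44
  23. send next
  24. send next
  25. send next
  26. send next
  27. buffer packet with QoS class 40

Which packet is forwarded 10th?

54

insert 50 → {50}
insert 39 → {50, 39}
insert 56 → {56, 50, 39}
send next → 56; now {50, 39}
send next → 50; now {39}
insert 51 → {51, 39}
send next → 51; now {39}
send next → 39; now {}
insert 38 → {38}
send next → 38; now {}
insert 45 → {45}
insert 52 → {52, 45}
send next → 52; now {45}
insert 49 → {49, 45}
insert 41 → {49, 45, 41}
insert 47 → {49, 47, 45, 41}
insert 54 → {54, 49, 47, 45, 41}
insert 46 → {54, 49, 47, 46, 45, 41}
insert 61 → {61, 54, 49, 47, 46, 45, 41}
insert 58 → {61, 58, 54, 49, 47, 46, 45, 41}
insert 55 → {61, 58, 55, 54, 49, 47, 46, 45, 41}
insert 44 → {61, 58, 55, 54, 49, 47, 46, 45, 44, 41}
send next → 61; now {58, 55, 54, 49, 47, 46, 45, 44, 41}
send next → 58; now {55, 54, 49, 47, 46, 45, 44, 41}
send next → 55; now {54, 49, 47, 46, 45, 44, 41}
send next → 54; now {49, 47, 46, 45, 44, 41}
insert 40 → {49, 47, 46, 45, 44, 41, 40}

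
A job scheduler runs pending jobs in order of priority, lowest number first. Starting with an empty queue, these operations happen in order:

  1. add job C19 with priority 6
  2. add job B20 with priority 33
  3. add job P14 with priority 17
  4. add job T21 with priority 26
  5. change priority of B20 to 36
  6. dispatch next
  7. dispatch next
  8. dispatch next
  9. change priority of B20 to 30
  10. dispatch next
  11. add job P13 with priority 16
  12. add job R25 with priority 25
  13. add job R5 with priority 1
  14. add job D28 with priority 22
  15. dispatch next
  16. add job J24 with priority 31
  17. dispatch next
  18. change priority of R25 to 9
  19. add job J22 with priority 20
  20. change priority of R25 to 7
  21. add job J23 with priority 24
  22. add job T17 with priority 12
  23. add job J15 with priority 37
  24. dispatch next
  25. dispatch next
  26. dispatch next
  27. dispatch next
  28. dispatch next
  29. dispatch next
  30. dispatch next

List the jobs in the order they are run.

add C19 (priority 6) → {C19:6}
add B20 (priority 33) → {C19:6, B20:33}
add P14 (priority 17) → {C19:6, P14:17, B20:33}
add T21 (priority 26) → {C19:6, P14:17, T21:26, B20:33}
update B20 to priority 36 → {C19:6, P14:17, T21:26, B20:36}
dispatch next → C19; now {P14:17, T21:26, B20:36}
dispatch next → P14; now {T21:26, B20:36}
dispatch next → T21; now {B20:36}
update B20 to priority 30 → {B20:30}
dispatch next → B20; now {}
add P13 (priority 16) → {P13:16}
add R25 (priority 25) → {P13:16, R25:25}
add R5 (priority 1) → {R5:1, P13:16, R25:25}
add D28 (priority 22) → {R5:1, P13:16, D28:22, R25:25}
dispatch next → R5; now {P13:16, D28:22, R25:25}
add J24 (priority 31) → {P13:16, D28:22, R25:25, J24:31}
dispatch next → P13; now {D28:22, R25:25, J24:31}
update R25 to priority 9 → {R25:9, D28:22, J24:31}
add J22 (priority 20) → {R25:9, J22:20, D28:22, J24:31}
update R25 to priority 7 → {R25:7, J22:20, D28:22, J24:31}
add J23 (priority 24) → {R25:7, J22:20, D28:22, J23:24, J24:31}
add T17 (priority 12) → {R25:7, T17:12, J22:20, D28:22, J23:24, J24:31}
add J15 (priority 37) → {R25:7, T17:12, J22:20, D28:22, J23:24, J24:31, J15:37}
dispatch next → R25; now {T17:12, J22:20, D28:22, J23:24, J24:31, J15:37}
dispatch next → T17; now {J22:20, D28:22, J23:24, J24:31, J15:37}
dispatch next → J22; now {D28:22, J23:24, J24:31, J15:37}
dispatch next → D28; now {J23:24, J24:31, J15:37}
dispatch next → J23; now {J24:31, J15:37}
dispatch next → J24; now {J15:37}
dispatch next → J15; now {}

C19 → P14 → T21 → B20 → R5 → P13 → R25 → T17 → J22 → D28 → J23 → J24 → J15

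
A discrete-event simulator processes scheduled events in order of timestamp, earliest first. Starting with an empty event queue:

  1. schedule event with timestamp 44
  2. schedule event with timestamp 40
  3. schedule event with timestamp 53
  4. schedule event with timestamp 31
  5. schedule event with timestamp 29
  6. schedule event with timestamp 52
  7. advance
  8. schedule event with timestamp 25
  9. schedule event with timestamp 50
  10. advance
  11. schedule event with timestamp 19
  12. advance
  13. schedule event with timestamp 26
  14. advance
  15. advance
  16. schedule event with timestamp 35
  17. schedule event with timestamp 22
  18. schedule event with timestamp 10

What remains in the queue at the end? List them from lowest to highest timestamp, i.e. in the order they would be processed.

insert 44 → {44}
insert 40 → {40, 44}
insert 53 → {40, 44, 53}
insert 31 → {31, 40, 44, 53}
insert 29 → {29, 31, 40, 44, 53}
insert 52 → {29, 31, 40, 44, 52, 53}
advance → 29; now {31, 40, 44, 52, 53}
insert 25 → {25, 31, 40, 44, 52, 53}
insert 50 → {25, 31, 40, 44, 50, 52, 53}
advance → 25; now {31, 40, 44, 50, 52, 53}
insert 19 → {19, 31, 40, 44, 50, 52, 53}
advance → 19; now {31, 40, 44, 50, 52, 53}
insert 26 → {26, 31, 40, 44, 50, 52, 53}
advance → 26; now {31, 40, 44, 50, 52, 53}
advance → 31; now {40, 44, 50, 52, 53}
insert 35 → {35, 40, 44, 50, 52, 53}
insert 22 → {22, 35, 40, 44, 50, 52, 53}
insert 10 → {10, 22, 35, 40, 44, 50, 52, 53}

10, 22, 35, 40, 44, 50, 52, 53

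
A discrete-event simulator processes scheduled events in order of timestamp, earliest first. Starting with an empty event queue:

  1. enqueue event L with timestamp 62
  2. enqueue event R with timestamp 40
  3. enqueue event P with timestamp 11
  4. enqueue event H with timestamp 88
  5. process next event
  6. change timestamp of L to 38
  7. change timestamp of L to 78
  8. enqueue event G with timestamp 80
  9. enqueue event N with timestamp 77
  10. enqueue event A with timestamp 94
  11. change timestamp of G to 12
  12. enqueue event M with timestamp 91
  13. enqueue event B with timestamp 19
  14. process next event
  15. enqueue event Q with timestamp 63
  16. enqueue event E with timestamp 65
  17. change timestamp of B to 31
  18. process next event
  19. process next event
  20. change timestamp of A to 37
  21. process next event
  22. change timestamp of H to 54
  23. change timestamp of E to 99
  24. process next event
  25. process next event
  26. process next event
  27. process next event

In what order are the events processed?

P, G, B, R, A, H, Q, N, L

add L (timestamp 62) → {L:62}
add R (timestamp 40) → {R:40, L:62}
add P (timestamp 11) → {P:11, R:40, L:62}
add H (timestamp 88) → {P:11, R:40, L:62, H:88}
process next event → P; now {R:40, L:62, H:88}
update L to timestamp 38 → {L:38, R:40, H:88}
update L to timestamp 78 → {R:40, L:78, H:88}
add G (timestamp 80) → {R:40, L:78, G:80, H:88}
add N (timestamp 77) → {R:40, N:77, L:78, G:80, H:88}
add A (timestamp 94) → {R:40, N:77, L:78, G:80, H:88, A:94}
update G to timestamp 12 → {G:12, R:40, N:77, L:78, H:88, A:94}
add M (timestamp 91) → {G:12, R:40, N:77, L:78, H:88, M:91, A:94}
add B (timestamp 19) → {G:12, B:19, R:40, N:77, L:78, H:88, M:91, A:94}
process next event → G; now {B:19, R:40, N:77, L:78, H:88, M:91, A:94}
add Q (timestamp 63) → {B:19, R:40, Q:63, N:77, L:78, H:88, M:91, A:94}
add E (timestamp 65) → {B:19, R:40, Q:63, E:65, N:77, L:78, H:88, M:91, A:94}
update B to timestamp 31 → {B:31, R:40, Q:63, E:65, N:77, L:78, H:88, M:91, A:94}
process next event → B; now {R:40, Q:63, E:65, N:77, L:78, H:88, M:91, A:94}
process next event → R; now {Q:63, E:65, N:77, L:78, H:88, M:91, A:94}
update A to timestamp 37 → {A:37, Q:63, E:65, N:77, L:78, H:88, M:91}
process next event → A; now {Q:63, E:65, N:77, L:78, H:88, M:91}
update H to timestamp 54 → {H:54, Q:63, E:65, N:77, L:78, M:91}
update E to timestamp 99 → {H:54, Q:63, N:77, L:78, M:91, E:99}
process next event → H; now {Q:63, N:77, L:78, M:91, E:99}
process next event → Q; now {N:77, L:78, M:91, E:99}
process next event → N; now {L:78, M:91, E:99}
process next event → L; now {M:91, E:99}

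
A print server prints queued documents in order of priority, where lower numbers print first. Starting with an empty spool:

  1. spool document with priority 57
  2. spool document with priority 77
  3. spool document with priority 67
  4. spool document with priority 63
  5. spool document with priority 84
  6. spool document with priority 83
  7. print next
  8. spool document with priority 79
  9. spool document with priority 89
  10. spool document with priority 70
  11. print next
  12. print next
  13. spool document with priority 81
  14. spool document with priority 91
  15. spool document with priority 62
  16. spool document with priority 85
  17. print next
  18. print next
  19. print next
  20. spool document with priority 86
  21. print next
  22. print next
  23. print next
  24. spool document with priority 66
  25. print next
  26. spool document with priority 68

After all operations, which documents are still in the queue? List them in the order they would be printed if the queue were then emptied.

insert 57 → {57}
insert 77 → {57, 77}
insert 67 → {57, 67, 77}
insert 63 → {57, 63, 67, 77}
insert 84 → {57, 63, 67, 77, 84}
insert 83 → {57, 63, 67, 77, 83, 84}
print next → 57; now {63, 67, 77, 83, 84}
insert 79 → {63, 67, 77, 79, 83, 84}
insert 89 → {63, 67, 77, 79, 83, 84, 89}
insert 70 → {63, 67, 70, 77, 79, 83, 84, 89}
print next → 63; now {67, 70, 77, 79, 83, 84, 89}
print next → 67; now {70, 77, 79, 83, 84, 89}
insert 81 → {70, 77, 79, 81, 83, 84, 89}
insert 91 → {70, 77, 79, 81, 83, 84, 89, 91}
insert 62 → {62, 70, 77, 79, 81, 83, 84, 89, 91}
insert 85 → {62, 70, 77, 79, 81, 83, 84, 85, 89, 91}
print next → 62; now {70, 77, 79, 81, 83, 84, 85, 89, 91}
print next → 70; now {77, 79, 81, 83, 84, 85, 89, 91}
print next → 77; now {79, 81, 83, 84, 85, 89, 91}
insert 86 → {79, 81, 83, 84, 85, 86, 89, 91}
print next → 79; now {81, 83, 84, 85, 86, 89, 91}
print next → 81; now {83, 84, 85, 86, 89, 91}
print next → 83; now {84, 85, 86, 89, 91}
insert 66 → {66, 84, 85, 86, 89, 91}
print next → 66; now {84, 85, 86, 89, 91}
insert 68 → {68, 84, 85, 86, 89, 91}

[68, 84, 85, 86, 89, 91]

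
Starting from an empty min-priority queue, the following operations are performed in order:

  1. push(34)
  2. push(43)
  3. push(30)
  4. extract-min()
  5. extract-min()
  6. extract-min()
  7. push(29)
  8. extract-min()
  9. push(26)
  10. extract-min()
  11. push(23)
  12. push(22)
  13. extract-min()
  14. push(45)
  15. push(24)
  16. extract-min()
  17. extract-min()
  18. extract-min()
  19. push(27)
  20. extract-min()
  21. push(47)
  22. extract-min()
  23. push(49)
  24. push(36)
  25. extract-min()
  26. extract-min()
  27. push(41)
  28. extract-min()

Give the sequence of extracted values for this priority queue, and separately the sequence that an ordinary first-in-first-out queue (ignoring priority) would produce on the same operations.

priority queue: 30, 34, 43, 29, 26, 22, 23, 24, 45, 27, 47, 36, 49, 41; FIFO queue: 34 → 43 → 30 → 29 → 26 → 23 → 22 → 45 → 24 → 27 → 47 → 49 → 36 → 41

insert 34 → {34}
insert 43 → {34, 43}
insert 30 → {30, 34, 43}
extract-min → 30; now {34, 43}
extract-min → 34; now {43}
extract-min → 43; now {}
insert 29 → {29}
extract-min → 29; now {}
insert 26 → {26}
extract-min → 26; now {}
insert 23 → {23}
insert 22 → {22, 23}
extract-min → 22; now {23}
insert 45 → {23, 45}
insert 24 → {23, 24, 45}
extract-min → 23; now {24, 45}
extract-min → 24; now {45}
extract-min → 45; now {}
insert 27 → {27}
extract-min → 27; now {}
insert 47 → {47}
extract-min → 47; now {}
insert 49 → {49}
insert 36 → {36, 49}
extract-min → 36; now {49}
extract-min → 49; now {}
insert 41 → {41}
extract-min → 41; now {}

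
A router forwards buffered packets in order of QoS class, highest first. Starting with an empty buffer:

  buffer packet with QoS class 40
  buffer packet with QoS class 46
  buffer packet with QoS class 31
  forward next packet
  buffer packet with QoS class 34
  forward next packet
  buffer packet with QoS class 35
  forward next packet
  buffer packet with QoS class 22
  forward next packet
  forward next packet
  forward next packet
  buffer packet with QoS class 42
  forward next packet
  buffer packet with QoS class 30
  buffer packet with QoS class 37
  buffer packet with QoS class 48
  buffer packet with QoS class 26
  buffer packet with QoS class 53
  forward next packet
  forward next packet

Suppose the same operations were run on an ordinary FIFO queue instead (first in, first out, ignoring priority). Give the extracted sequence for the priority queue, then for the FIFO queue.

insert 40 → {40}
insert 46 → {46, 40}
insert 31 → {46, 40, 31}
forward next packet → 46; now {40, 31}
insert 34 → {40, 34, 31}
forward next packet → 40; now {34, 31}
insert 35 → {35, 34, 31}
forward next packet → 35; now {34, 31}
insert 22 → {34, 31, 22}
forward next packet → 34; now {31, 22}
forward next packet → 31; now {22}
forward next packet → 22; now {}
insert 42 → {42}
forward next packet → 42; now {}
insert 30 → {30}
insert 37 → {37, 30}
insert 48 → {48, 37, 30}
insert 26 → {48, 37, 30, 26}
insert 53 → {53, 48, 37, 30, 26}
forward next packet → 53; now {48, 37, 30, 26}
forward next packet → 48; now {37, 30, 26}

priority queue: 46 → 40 → 35 → 34 → 31 → 22 → 42 → 53 → 48; FIFO queue: 40, 46, 31, 34, 35, 22, 42, 30, 37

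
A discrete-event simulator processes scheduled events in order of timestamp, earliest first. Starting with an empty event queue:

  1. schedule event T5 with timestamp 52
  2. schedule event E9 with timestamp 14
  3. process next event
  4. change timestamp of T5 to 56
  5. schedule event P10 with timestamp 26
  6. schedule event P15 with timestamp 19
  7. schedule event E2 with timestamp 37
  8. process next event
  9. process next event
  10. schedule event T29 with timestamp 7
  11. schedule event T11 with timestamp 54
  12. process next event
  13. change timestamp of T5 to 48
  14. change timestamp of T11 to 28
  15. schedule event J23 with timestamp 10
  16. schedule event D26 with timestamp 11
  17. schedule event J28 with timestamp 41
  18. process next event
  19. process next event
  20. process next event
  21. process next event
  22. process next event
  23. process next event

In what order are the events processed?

add T5 (timestamp 52) → {T5:52}
add E9 (timestamp 14) → {E9:14, T5:52}
process next event → E9; now {T5:52}
update T5 to timestamp 56 → {T5:56}
add P10 (timestamp 26) → {P10:26, T5:56}
add P15 (timestamp 19) → {P15:19, P10:26, T5:56}
add E2 (timestamp 37) → {P15:19, P10:26, E2:37, T5:56}
process next event → P15; now {P10:26, E2:37, T5:56}
process next event → P10; now {E2:37, T5:56}
add T29 (timestamp 7) → {T29:7, E2:37, T5:56}
add T11 (timestamp 54) → {T29:7, E2:37, T11:54, T5:56}
process next event → T29; now {E2:37, T11:54, T5:56}
update T5 to timestamp 48 → {E2:37, T5:48, T11:54}
update T11 to timestamp 28 → {T11:28, E2:37, T5:48}
add J23 (timestamp 10) → {J23:10, T11:28, E2:37, T5:48}
add D26 (timestamp 11) → {J23:10, D26:11, T11:28, E2:37, T5:48}
add J28 (timestamp 41) → {J23:10, D26:11, T11:28, E2:37, J28:41, T5:48}
process next event → J23; now {D26:11, T11:28, E2:37, J28:41, T5:48}
process next event → D26; now {T11:28, E2:37, J28:41, T5:48}
process next event → T11; now {E2:37, J28:41, T5:48}
process next event → E2; now {J28:41, T5:48}
process next event → J28; now {T5:48}
process next event → T5; now {}

E9 → P15 → P10 → T29 → J23 → D26 → T11 → E2 → J28 → T5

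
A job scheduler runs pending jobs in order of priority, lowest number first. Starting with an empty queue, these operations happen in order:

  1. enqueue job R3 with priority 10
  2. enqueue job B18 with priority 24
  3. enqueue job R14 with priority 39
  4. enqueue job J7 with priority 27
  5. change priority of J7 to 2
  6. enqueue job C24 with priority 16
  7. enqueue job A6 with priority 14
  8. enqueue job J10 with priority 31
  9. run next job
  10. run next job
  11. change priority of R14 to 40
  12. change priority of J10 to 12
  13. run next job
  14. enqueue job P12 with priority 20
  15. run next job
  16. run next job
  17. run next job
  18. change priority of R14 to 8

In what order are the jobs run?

add R3 (priority 10) → {R3:10}
add B18 (priority 24) → {R3:10, B18:24}
add R14 (priority 39) → {R3:10, B18:24, R14:39}
add J7 (priority 27) → {R3:10, B18:24, J7:27, R14:39}
update J7 to priority 2 → {J7:2, R3:10, B18:24, R14:39}
add C24 (priority 16) → {J7:2, R3:10, C24:16, B18:24, R14:39}
add A6 (priority 14) → {J7:2, R3:10, A6:14, C24:16, B18:24, R14:39}
add J10 (priority 31) → {J7:2, R3:10, A6:14, C24:16, B18:24, J10:31, R14:39}
run next job → J7; now {R3:10, A6:14, C24:16, B18:24, J10:31, R14:39}
run next job → R3; now {A6:14, C24:16, B18:24, J10:31, R14:39}
update R14 to priority 40 → {A6:14, C24:16, B18:24, J10:31, R14:40}
update J10 to priority 12 → {J10:12, A6:14, C24:16, B18:24, R14:40}
run next job → J10; now {A6:14, C24:16, B18:24, R14:40}
add P12 (priority 20) → {A6:14, C24:16, P12:20, B18:24, R14:40}
run next job → A6; now {C24:16, P12:20, B18:24, R14:40}
run next job → C24; now {P12:20, B18:24, R14:40}
run next job → P12; now {B18:24, R14:40}
update R14 to priority 8 → {R14:8, B18:24}

J7, R3, J10, A6, C24, P12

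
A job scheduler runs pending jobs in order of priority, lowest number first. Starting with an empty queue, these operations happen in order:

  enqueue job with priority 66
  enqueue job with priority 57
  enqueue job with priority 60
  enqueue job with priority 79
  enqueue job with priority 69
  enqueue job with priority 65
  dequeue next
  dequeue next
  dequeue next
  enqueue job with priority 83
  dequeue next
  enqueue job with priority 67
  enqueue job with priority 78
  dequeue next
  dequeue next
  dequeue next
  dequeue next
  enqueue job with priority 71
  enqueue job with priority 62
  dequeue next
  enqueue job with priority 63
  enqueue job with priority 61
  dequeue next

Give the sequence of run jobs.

57, 60, 65, 66, 67, 69, 78, 79, 62, 61

insert 66 → {66}
insert 57 → {57, 66}
insert 60 → {57, 60, 66}
insert 79 → {57, 60, 66, 79}
insert 69 → {57, 60, 66, 69, 79}
insert 65 → {57, 60, 65, 66, 69, 79}
dequeue next → 57; now {60, 65, 66, 69, 79}
dequeue next → 60; now {65, 66, 69, 79}
dequeue next → 65; now {66, 69, 79}
insert 83 → {66, 69, 79, 83}
dequeue next → 66; now {69, 79, 83}
insert 67 → {67, 69, 79, 83}
insert 78 → {67, 69, 78, 79, 83}
dequeue next → 67; now {69, 78, 79, 83}
dequeue next → 69; now {78, 79, 83}
dequeue next → 78; now {79, 83}
dequeue next → 79; now {83}
insert 71 → {71, 83}
insert 62 → {62, 71, 83}
dequeue next → 62; now {71, 83}
insert 63 → {63, 71, 83}
insert 61 → {61, 63, 71, 83}
dequeue next → 61; now {63, 71, 83}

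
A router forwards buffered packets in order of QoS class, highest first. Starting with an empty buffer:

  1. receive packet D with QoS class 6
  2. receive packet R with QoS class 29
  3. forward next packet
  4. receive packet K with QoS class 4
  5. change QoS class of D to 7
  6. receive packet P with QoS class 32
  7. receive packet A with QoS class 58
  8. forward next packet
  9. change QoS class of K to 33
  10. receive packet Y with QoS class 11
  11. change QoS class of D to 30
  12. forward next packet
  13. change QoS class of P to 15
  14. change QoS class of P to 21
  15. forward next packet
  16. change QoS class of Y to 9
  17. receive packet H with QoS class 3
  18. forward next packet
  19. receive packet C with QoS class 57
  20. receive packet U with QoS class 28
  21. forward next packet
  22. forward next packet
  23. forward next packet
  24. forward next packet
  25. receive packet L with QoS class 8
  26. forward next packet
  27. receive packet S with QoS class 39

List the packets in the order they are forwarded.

[R, A, K, D, P, C, U, Y, H, L]

add D (QoS class 6) → {D:6}
add R (QoS class 29) → {R:29, D:6}
forward next packet → R; now {D:6}
add K (QoS class 4) → {D:6, K:4}
update D to QoS class 7 → {D:7, K:4}
add P (QoS class 32) → {P:32, D:7, K:4}
add A (QoS class 58) → {A:58, P:32, D:7, K:4}
forward next packet → A; now {P:32, D:7, K:4}
update K to QoS class 33 → {K:33, P:32, D:7}
add Y (QoS class 11) → {K:33, P:32, Y:11, D:7}
update D to QoS class 30 → {K:33, P:32, D:30, Y:11}
forward next packet → K; now {P:32, D:30, Y:11}
update P to QoS class 15 → {D:30, P:15, Y:11}
update P to QoS class 21 → {D:30, P:21, Y:11}
forward next packet → D; now {P:21, Y:11}
update Y to QoS class 9 → {P:21, Y:9}
add H (QoS class 3) → {P:21, Y:9, H:3}
forward next packet → P; now {Y:9, H:3}
add C (QoS class 57) → {C:57, Y:9, H:3}
add U (QoS class 28) → {C:57, U:28, Y:9, H:3}
forward next packet → C; now {U:28, Y:9, H:3}
forward next packet → U; now {Y:9, H:3}
forward next packet → Y; now {H:3}
forward next packet → H; now {}
add L (QoS class 8) → {L:8}
forward next packet → L; now {}
add S (QoS class 39) → {S:39}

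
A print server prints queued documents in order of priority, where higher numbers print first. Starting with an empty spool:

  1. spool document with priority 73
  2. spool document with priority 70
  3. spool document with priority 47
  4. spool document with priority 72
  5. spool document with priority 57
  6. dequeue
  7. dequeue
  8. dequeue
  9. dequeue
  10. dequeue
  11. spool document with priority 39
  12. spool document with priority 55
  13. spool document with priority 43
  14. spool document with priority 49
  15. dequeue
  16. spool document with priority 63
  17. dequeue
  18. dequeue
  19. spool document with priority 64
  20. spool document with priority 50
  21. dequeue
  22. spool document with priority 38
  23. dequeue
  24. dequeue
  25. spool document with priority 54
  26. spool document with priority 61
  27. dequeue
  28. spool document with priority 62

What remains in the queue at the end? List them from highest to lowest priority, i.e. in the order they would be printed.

insert 73 → {73}
insert 70 → {73, 70}
insert 47 → {73, 70, 47}
insert 72 → {73, 72, 70, 47}
insert 57 → {73, 72, 70, 57, 47}
dequeue → 73; now {72, 70, 57, 47}
dequeue → 72; now {70, 57, 47}
dequeue → 70; now {57, 47}
dequeue → 57; now {47}
dequeue → 47; now {}
insert 39 → {39}
insert 55 → {55, 39}
insert 43 → {55, 43, 39}
insert 49 → {55, 49, 43, 39}
dequeue → 55; now {49, 43, 39}
insert 63 → {63, 49, 43, 39}
dequeue → 63; now {49, 43, 39}
dequeue → 49; now {43, 39}
insert 64 → {64, 43, 39}
insert 50 → {64, 50, 43, 39}
dequeue → 64; now {50, 43, 39}
insert 38 → {50, 43, 39, 38}
dequeue → 50; now {43, 39, 38}
dequeue → 43; now {39, 38}
insert 54 → {54, 39, 38}
insert 61 → {61, 54, 39, 38}
dequeue → 61; now {54, 39, 38}
insert 62 → {62, 54, 39, 38}

[62, 54, 39, 38]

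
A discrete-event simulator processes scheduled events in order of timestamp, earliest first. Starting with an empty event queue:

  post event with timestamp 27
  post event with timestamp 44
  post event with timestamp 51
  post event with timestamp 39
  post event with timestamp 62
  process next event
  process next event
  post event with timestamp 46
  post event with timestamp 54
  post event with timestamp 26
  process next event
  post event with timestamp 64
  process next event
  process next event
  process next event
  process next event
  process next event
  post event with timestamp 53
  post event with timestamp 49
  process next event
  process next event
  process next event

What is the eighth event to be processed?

62

insert 27 → {27}
insert 44 → {27, 44}
insert 51 → {27, 44, 51}
insert 39 → {27, 39, 44, 51}
insert 62 → {27, 39, 44, 51, 62}
process next event → 27; now {39, 44, 51, 62}
process next event → 39; now {44, 51, 62}
insert 46 → {44, 46, 51, 62}
insert 54 → {44, 46, 51, 54, 62}
insert 26 → {26, 44, 46, 51, 54, 62}
process next event → 26; now {44, 46, 51, 54, 62}
insert 64 → {44, 46, 51, 54, 62, 64}
process next event → 44; now {46, 51, 54, 62, 64}
process next event → 46; now {51, 54, 62, 64}
process next event → 51; now {54, 62, 64}
process next event → 54; now {62, 64}
process next event → 62; now {64}
insert 53 → {53, 64}
insert 49 → {49, 53, 64}
process next event → 49; now {53, 64}
process next event → 53; now {64}
process next event → 64; now {}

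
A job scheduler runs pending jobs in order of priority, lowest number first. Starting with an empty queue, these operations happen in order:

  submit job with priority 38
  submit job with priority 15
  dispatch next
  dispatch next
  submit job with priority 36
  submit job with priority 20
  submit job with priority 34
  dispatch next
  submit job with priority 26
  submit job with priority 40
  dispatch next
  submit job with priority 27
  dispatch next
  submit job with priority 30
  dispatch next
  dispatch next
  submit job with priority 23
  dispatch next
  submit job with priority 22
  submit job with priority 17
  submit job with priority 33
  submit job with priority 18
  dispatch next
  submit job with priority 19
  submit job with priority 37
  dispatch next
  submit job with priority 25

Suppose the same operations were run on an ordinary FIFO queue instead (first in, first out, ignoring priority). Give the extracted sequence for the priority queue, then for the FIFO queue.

priority queue: [15, 38, 20, 26, 27, 30, 34, 23, 17, 18]; FIFO queue: 38, 15, 36, 20, 34, 26, 40, 27, 30, 23

insert 38 → {38}
insert 15 → {15, 38}
dispatch next → 15; now {38}
dispatch next → 38; now {}
insert 36 → {36}
insert 20 → {20, 36}
insert 34 → {20, 34, 36}
dispatch next → 20; now {34, 36}
insert 26 → {26, 34, 36}
insert 40 → {26, 34, 36, 40}
dispatch next → 26; now {34, 36, 40}
insert 27 → {27, 34, 36, 40}
dispatch next → 27; now {34, 36, 40}
insert 30 → {30, 34, 36, 40}
dispatch next → 30; now {34, 36, 40}
dispatch next → 34; now {36, 40}
insert 23 → {23, 36, 40}
dispatch next → 23; now {36, 40}
insert 22 → {22, 36, 40}
insert 17 → {17, 22, 36, 40}
insert 33 → {17, 22, 33, 36, 40}
insert 18 → {17, 18, 22, 33, 36, 40}
dispatch next → 17; now {18, 22, 33, 36, 40}
insert 19 → {18, 19, 22, 33, 36, 40}
insert 37 → {18, 19, 22, 33, 36, 37, 40}
dispatch next → 18; now {19, 22, 33, 36, 37, 40}
insert 25 → {19, 22, 25, 33, 36, 37, 40}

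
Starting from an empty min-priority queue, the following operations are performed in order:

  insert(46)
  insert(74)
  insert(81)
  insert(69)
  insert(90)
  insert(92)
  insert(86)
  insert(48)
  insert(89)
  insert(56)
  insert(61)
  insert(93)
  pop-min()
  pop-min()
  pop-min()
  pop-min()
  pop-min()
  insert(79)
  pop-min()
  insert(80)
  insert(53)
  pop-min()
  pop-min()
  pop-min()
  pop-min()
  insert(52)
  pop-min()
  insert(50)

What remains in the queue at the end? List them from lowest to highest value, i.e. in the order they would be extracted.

[50, 86, 89, 90, 92, 93]

insert 46 → {46}
insert 74 → {46, 74}
insert 81 → {46, 74, 81}
insert 69 → {46, 69, 74, 81}
insert 90 → {46, 69, 74, 81, 90}
insert 92 → {46, 69, 74, 81, 90, 92}
insert 86 → {46, 69, 74, 81, 86, 90, 92}
insert 48 → {46, 48, 69, 74, 81, 86, 90, 92}
insert 89 → {46, 48, 69, 74, 81, 86, 89, 90, 92}
insert 56 → {46, 48, 56, 69, 74, 81, 86, 89, 90, 92}
insert 61 → {46, 48, 56, 61, 69, 74, 81, 86, 89, 90, 92}
insert 93 → {46, 48, 56, 61, 69, 74, 81, 86, 89, 90, 92, 93}
pop-min → 46; now {48, 56, 61, 69, 74, 81, 86, 89, 90, 92, 93}
pop-min → 48; now {56, 61, 69, 74, 81, 86, 89, 90, 92, 93}
pop-min → 56; now {61, 69, 74, 81, 86, 89, 90, 92, 93}
pop-min → 61; now {69, 74, 81, 86, 89, 90, 92, 93}
pop-min → 69; now {74, 81, 86, 89, 90, 92, 93}
insert 79 → {74, 79, 81, 86, 89, 90, 92, 93}
pop-min → 74; now {79, 81, 86, 89, 90, 92, 93}
insert 80 → {79, 80, 81, 86, 89, 90, 92, 93}
insert 53 → {53, 79, 80, 81, 86, 89, 90, 92, 93}
pop-min → 53; now {79, 80, 81, 86, 89, 90, 92, 93}
pop-min → 79; now {80, 81, 86, 89, 90, 92, 93}
pop-min → 80; now {81, 86, 89, 90, 92, 93}
pop-min → 81; now {86, 89, 90, 92, 93}
insert 52 → {52, 86, 89, 90, 92, 93}
pop-min → 52; now {86, 89, 90, 92, 93}
insert 50 → {50, 86, 89, 90, 92, 93}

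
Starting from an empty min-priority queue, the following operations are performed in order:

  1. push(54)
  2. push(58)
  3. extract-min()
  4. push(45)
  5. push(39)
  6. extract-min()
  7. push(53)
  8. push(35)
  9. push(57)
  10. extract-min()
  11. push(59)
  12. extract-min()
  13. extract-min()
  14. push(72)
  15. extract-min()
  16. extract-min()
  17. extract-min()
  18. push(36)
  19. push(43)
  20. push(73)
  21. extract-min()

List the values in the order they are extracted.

insert 54 → {54}
insert 58 → {54, 58}
extract-min → 54; now {58}
insert 45 → {45, 58}
insert 39 → {39, 45, 58}
extract-min → 39; now {45, 58}
insert 53 → {45, 53, 58}
insert 35 → {35, 45, 53, 58}
insert 57 → {35, 45, 53, 57, 58}
extract-min → 35; now {45, 53, 57, 58}
insert 59 → {45, 53, 57, 58, 59}
extract-min → 45; now {53, 57, 58, 59}
extract-min → 53; now {57, 58, 59}
insert 72 → {57, 58, 59, 72}
extract-min → 57; now {58, 59, 72}
extract-min → 58; now {59, 72}
extract-min → 59; now {72}
insert 36 → {36, 72}
insert 43 → {36, 43, 72}
insert 73 → {36, 43, 72, 73}
extract-min → 36; now {43, 72, 73}

[54, 39, 35, 45, 53, 57, 58, 59, 36]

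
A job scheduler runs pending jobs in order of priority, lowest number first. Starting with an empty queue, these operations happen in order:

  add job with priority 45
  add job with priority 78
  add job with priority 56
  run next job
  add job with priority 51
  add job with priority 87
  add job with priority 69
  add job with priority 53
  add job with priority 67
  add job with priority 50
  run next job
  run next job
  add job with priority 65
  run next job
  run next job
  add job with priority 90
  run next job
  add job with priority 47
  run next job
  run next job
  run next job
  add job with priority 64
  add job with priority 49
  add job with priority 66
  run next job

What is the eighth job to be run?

67

insert 45 → {45}
insert 78 → {45, 78}
insert 56 → {45, 56, 78}
run next job → 45; now {56, 78}
insert 51 → {51, 56, 78}
insert 87 → {51, 56, 78, 87}
insert 69 → {51, 56, 69, 78, 87}
insert 53 → {51, 53, 56, 69, 78, 87}
insert 67 → {51, 53, 56, 67, 69, 78, 87}
insert 50 → {50, 51, 53, 56, 67, 69, 78, 87}
run next job → 50; now {51, 53, 56, 67, 69, 78, 87}
run next job → 51; now {53, 56, 67, 69, 78, 87}
insert 65 → {53, 56, 65, 67, 69, 78, 87}
run next job → 53; now {56, 65, 67, 69, 78, 87}
run next job → 56; now {65, 67, 69, 78, 87}
insert 90 → {65, 67, 69, 78, 87, 90}
run next job → 65; now {67, 69, 78, 87, 90}
insert 47 → {47, 67, 69, 78, 87, 90}
run next job → 47; now {67, 69, 78, 87, 90}
run next job → 67; now {69, 78, 87, 90}
run next job → 69; now {78, 87, 90}
insert 64 → {64, 78, 87, 90}
insert 49 → {49, 64, 78, 87, 90}
insert 66 → {49, 64, 66, 78, 87, 90}
run next job → 49; now {64, 66, 78, 87, 90}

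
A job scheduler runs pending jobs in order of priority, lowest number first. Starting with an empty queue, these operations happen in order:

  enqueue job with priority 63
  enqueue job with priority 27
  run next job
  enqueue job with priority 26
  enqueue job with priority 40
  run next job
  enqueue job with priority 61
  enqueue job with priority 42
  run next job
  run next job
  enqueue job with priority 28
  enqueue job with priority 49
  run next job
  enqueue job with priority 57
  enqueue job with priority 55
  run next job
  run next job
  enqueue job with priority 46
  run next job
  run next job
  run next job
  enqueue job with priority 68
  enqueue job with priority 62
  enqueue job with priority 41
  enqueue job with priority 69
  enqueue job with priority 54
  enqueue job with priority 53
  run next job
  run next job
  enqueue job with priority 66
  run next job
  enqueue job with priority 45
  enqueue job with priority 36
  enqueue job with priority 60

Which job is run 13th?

54

insert 63 → {63}
insert 27 → {27, 63}
run next job → 27; now {63}
insert 26 → {26, 63}
insert 40 → {26, 40, 63}
run next job → 26; now {40, 63}
insert 61 → {40, 61, 63}
insert 42 → {40, 42, 61, 63}
run next job → 40; now {42, 61, 63}
run next job → 42; now {61, 63}
insert 28 → {28, 61, 63}
insert 49 → {28, 49, 61, 63}
run next job → 28; now {49, 61, 63}
insert 57 → {49, 57, 61, 63}
insert 55 → {49, 55, 57, 61, 63}
run next job → 49; now {55, 57, 61, 63}
run next job → 55; now {57, 61, 63}
insert 46 → {46, 57, 61, 63}
run next job → 46; now {57, 61, 63}
run next job → 57; now {61, 63}
run next job → 61; now {63}
insert 68 → {63, 68}
insert 62 → {62, 63, 68}
insert 41 → {41, 62, 63, 68}
insert 69 → {41, 62, 63, 68, 69}
insert 54 → {41, 54, 62, 63, 68, 69}
insert 53 → {41, 53, 54, 62, 63, 68, 69}
run next job → 41; now {53, 54, 62, 63, 68, 69}
run next job → 53; now {54, 62, 63, 68, 69}
insert 66 → {54, 62, 63, 66, 68, 69}
run next job → 54; now {62, 63, 66, 68, 69}
insert 45 → {45, 62, 63, 66, 68, 69}
insert 36 → {36, 45, 62, 63, 66, 68, 69}
insert 60 → {36, 45, 60, 62, 63, 66, 68, 69}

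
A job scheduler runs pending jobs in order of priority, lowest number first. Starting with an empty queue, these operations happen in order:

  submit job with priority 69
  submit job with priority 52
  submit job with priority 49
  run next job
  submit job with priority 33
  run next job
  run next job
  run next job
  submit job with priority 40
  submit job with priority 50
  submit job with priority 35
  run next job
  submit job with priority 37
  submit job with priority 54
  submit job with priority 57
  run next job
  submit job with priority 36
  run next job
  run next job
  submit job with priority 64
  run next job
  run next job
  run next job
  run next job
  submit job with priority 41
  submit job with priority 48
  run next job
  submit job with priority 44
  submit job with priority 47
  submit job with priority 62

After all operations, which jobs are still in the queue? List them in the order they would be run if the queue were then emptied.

insert 69 → {69}
insert 52 → {52, 69}
insert 49 → {49, 52, 69}
run next job → 49; now {52, 69}
insert 33 → {33, 52, 69}
run next job → 33; now {52, 69}
run next job → 52; now {69}
run next job → 69; now {}
insert 40 → {40}
insert 50 → {40, 50}
insert 35 → {35, 40, 50}
run next job → 35; now {40, 50}
insert 37 → {37, 40, 50}
insert 54 → {37, 40, 50, 54}
insert 57 → {37, 40, 50, 54, 57}
run next job → 37; now {40, 50, 54, 57}
insert 36 → {36, 40, 50, 54, 57}
run next job → 36; now {40, 50, 54, 57}
run next job → 40; now {50, 54, 57}
insert 64 → {50, 54, 57, 64}
run next job → 50; now {54, 57, 64}
run next job → 54; now {57, 64}
run next job → 57; now {64}
run next job → 64; now {}
insert 41 → {41}
insert 48 → {41, 48}
run next job → 41; now {48}
insert 44 → {44, 48}
insert 47 → {44, 47, 48}
insert 62 → {44, 47, 48, 62}

44, 47, 48, 62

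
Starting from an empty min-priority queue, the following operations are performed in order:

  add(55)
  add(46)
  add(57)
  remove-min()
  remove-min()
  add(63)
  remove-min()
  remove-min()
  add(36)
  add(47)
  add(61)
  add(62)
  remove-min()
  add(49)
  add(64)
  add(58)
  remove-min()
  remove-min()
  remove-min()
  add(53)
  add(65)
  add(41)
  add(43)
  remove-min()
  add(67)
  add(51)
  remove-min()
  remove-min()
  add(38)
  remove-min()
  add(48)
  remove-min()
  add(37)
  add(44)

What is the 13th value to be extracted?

48

insert 55 → {55}
insert 46 → {46, 55}
insert 57 → {46, 55, 57}
remove-min → 46; now {55, 57}
remove-min → 55; now {57}
insert 63 → {57, 63}
remove-min → 57; now {63}
remove-min → 63; now {}
insert 36 → {36}
insert 47 → {36, 47}
insert 61 → {36, 47, 61}
insert 62 → {36, 47, 61, 62}
remove-min → 36; now {47, 61, 62}
insert 49 → {47, 49, 61, 62}
insert 64 → {47, 49, 61, 62, 64}
insert 58 → {47, 49, 58, 61, 62, 64}
remove-min → 47; now {49, 58, 61, 62, 64}
remove-min → 49; now {58, 61, 62, 64}
remove-min → 58; now {61, 62, 64}
insert 53 → {53, 61, 62, 64}
insert 65 → {53, 61, 62, 64, 65}
insert 41 → {41, 53, 61, 62, 64, 65}
insert 43 → {41, 43, 53, 61, 62, 64, 65}
remove-min → 41; now {43, 53, 61, 62, 64, 65}
insert 67 → {43, 53, 61, 62, 64, 65, 67}
insert 51 → {43, 51, 53, 61, 62, 64, 65, 67}
remove-min → 43; now {51, 53, 61, 62, 64, 65, 67}
remove-min → 51; now {53, 61, 62, 64, 65, 67}
insert 38 → {38, 53, 61, 62, 64, 65, 67}
remove-min → 38; now {53, 61, 62, 64, 65, 67}
insert 48 → {48, 53, 61, 62, 64, 65, 67}
remove-min → 48; now {53, 61, 62, 64, 65, 67}
insert 37 → {37, 53, 61, 62, 64, 65, 67}
insert 44 → {37, 44, 53, 61, 62, 64, 65, 67}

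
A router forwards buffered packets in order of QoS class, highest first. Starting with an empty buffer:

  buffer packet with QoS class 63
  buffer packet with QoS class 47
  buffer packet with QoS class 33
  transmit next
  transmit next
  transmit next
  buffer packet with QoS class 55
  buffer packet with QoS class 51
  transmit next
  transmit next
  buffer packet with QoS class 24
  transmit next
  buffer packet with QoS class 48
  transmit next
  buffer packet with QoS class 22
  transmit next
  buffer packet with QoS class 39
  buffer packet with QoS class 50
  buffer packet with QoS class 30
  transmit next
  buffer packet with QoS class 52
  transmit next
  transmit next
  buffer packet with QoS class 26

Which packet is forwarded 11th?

insert 63 → {63}
insert 47 → {63, 47}
insert 33 → {63, 47, 33}
transmit next → 63; now {47, 33}
transmit next → 47; now {33}
transmit next → 33; now {}
insert 55 → {55}
insert 51 → {55, 51}
transmit next → 55; now {51}
transmit next → 51; now {}
insert 24 → {24}
transmit next → 24; now {}
insert 48 → {48}
transmit next → 48; now {}
insert 22 → {22}
transmit next → 22; now {}
insert 39 → {39}
insert 50 → {50, 39}
insert 30 → {50, 39, 30}
transmit next → 50; now {39, 30}
insert 52 → {52, 39, 30}
transmit next → 52; now {39, 30}
transmit next → 39; now {30}
insert 26 → {30, 26}

39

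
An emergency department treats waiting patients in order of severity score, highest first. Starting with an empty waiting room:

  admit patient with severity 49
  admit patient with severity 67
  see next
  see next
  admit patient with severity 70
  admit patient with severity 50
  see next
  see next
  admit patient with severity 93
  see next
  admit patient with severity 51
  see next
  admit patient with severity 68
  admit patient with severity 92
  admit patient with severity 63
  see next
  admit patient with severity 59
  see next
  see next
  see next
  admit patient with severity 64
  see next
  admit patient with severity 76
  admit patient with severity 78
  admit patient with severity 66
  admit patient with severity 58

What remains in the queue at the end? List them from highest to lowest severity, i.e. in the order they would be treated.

78, 76, 66, 58

insert 49 → {49}
insert 67 → {67, 49}
see next → 67; now {49}
see next → 49; now {}
insert 70 → {70}
insert 50 → {70, 50}
see next → 70; now {50}
see next → 50; now {}
insert 93 → {93}
see next → 93; now {}
insert 51 → {51}
see next → 51; now {}
insert 68 → {68}
insert 92 → {92, 68}
insert 63 → {92, 68, 63}
see next → 92; now {68, 63}
insert 59 → {68, 63, 59}
see next → 68; now {63, 59}
see next → 63; now {59}
see next → 59; now {}
insert 64 → {64}
see next → 64; now {}
insert 76 → {76}
insert 78 → {78, 76}
insert 66 → {78, 76, 66}
insert 58 → {78, 76, 66, 58}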